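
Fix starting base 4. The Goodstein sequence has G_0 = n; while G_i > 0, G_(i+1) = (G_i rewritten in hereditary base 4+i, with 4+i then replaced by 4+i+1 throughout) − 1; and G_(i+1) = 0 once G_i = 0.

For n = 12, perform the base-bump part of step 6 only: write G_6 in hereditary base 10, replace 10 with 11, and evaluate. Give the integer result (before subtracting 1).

20

G_0=12  [base 4] 3·4  →[4↦5]→  3·5 = 15  −1 ⇒ G_1=14
G_1=14  [base 5] 2·5 + 4  →[5↦6]→  2·6 + 4 = 16  −1 ⇒ G_2=15
G_2=15  [base 6] 2·6 + 3  →[6↦7]→  2·7 + 3 = 17  −1 ⇒ G_3=16
G_3=16  [base 7] 2·7 + 2  →[7↦8]→  2·8 + 2 = 18  −1 ⇒ G_4=17
G_4=17  [base 8] 2·8 + 1  →[8↦9]→  2·9 + 1 = 19  −1 ⇒ G_5=18
G_5=18  [base 9] 2·9  →[9↦10]→  2·10 = 20  −1 ⇒ G_6=19
G_6=19  [base 10] 10 + 9  →[10↦11]→  11 + 9 = 20  −1 ⇒ G_7=19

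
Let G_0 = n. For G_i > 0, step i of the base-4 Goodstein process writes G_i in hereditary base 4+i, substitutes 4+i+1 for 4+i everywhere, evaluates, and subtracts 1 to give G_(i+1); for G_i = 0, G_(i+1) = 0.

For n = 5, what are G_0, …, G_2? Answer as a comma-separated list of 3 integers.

5, 5, 5

step 0: 5 = 4 + 1; sub 5 for 4: 5 + 1; = 6; G_1 = 6−1 = 5
step 1: 5 = 5; sub 6 for 5: 6; = 6; G_2 = 6−1 = 5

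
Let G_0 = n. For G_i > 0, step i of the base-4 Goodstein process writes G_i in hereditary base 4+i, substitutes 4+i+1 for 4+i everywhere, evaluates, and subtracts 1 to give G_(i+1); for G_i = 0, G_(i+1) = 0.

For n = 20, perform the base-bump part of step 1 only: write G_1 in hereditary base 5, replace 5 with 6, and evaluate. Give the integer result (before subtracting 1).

G_0=20  [base 4] 4^2 + 4  →[4↦5]→  5^2 + 5 = 30  −1 ⇒ G_1=29
G_1=29  [base 5] 5^2 + 4  →[5↦6]→  6^2 + 4 = 40  −1 ⇒ G_2=39

40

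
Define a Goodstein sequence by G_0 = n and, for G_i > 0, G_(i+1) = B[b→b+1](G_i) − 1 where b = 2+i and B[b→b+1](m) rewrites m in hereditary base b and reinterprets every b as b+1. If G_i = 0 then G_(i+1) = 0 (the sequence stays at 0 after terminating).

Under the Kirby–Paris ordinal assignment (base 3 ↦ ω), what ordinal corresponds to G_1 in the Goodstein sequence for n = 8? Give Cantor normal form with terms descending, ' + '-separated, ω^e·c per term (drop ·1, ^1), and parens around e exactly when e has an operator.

G_0 = 8. HB_2(8) = 2^(2 + 1). Bump = 81. G_1 = 80.
G_1 = 80. HB_3(80) = 2·3^3 + 2·3^2 + 2·3 + 2. Bump = 554. G_2 = 553.

ω^ω·2 + ω^2·2 + ω·2 + 2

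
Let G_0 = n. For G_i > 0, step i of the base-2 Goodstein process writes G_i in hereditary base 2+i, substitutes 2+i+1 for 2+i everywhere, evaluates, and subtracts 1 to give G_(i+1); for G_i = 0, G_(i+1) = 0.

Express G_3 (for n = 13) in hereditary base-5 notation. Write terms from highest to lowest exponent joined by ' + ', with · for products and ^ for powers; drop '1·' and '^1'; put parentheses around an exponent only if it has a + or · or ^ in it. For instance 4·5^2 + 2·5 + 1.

[0] 13 ≡ 2^(2 + 1) + 2^2 + 1 (base 2). Lift 3: 109. −1: 108.
[1] 108 ≡ 3^(3 + 1) + 3^3 (base 3). Lift 4: 1280. −1: 1279.
[2] 1279 ≡ 4^(4 + 1) + 3·4^3 + 3·4^2 + 3·4 + 3 (base 4). Lift 5: 16093. −1: 16092.
[3] 16092 ≡ 5^(5 + 1) + 3·5^3 + 3·5^2 + 3·5 + 2 (base 5). Lift 6: 280712. −1: 280711.

5^(5 + 1) + 3·5^3 + 3·5^2 + 3·5 + 2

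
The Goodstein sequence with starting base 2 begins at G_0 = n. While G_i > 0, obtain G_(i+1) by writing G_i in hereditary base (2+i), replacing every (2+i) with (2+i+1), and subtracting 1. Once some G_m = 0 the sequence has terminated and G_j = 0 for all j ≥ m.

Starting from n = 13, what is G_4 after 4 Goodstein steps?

(0) 13|_2 = 2^(2 + 1) + 2^2 + 1 ↦ 3^(3 + 1) + 3^3 + 1|_3 = 109 ⇒ 108
(1) 108|_3 = 3^(3 + 1) + 3^3 ↦ 4^(4 + 1) + 4^4|_4 = 1280 ⇒ 1279
(2) 1279|_4 = 4^(4 + 1) + 3·4^3 + 3·4^2 + 3·4 + 3 ↦ 5^(5 + 1) + 3·5^3 + 3·5^2 + 3·5 + 3|_5 = 16093 ⇒ 16092
(3) 16092|_5 = 5^(5 + 1) + 3·5^3 + 3·5^2 + 3·5 + 2 ↦ 6^(6 + 1) + 3·6^3 + 3·6^2 + 3·6 + 2|_6 = 280712 ⇒ 280711

280711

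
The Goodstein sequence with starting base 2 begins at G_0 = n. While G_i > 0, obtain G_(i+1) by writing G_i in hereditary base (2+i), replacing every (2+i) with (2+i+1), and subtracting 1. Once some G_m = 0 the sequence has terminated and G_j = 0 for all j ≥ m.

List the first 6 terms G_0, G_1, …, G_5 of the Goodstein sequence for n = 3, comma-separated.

3 —HB2→ 2 + 1 —bump→ 3 + 1 = 4 —(−1)→ 3
3 —HB3→ 3 —bump→ 4 = 4 —(−1)→ 3
3 —HB4→ 3 —bump→ 3 = 3 —(−1)→ 2
2 —HB5→ 2 —bump→ 2 = 2 —(−1)→ 1
1 —HB6→ 1 —bump→ 1 = 1 —(−1)→ 0

3, 3, 3, 2, 1, 0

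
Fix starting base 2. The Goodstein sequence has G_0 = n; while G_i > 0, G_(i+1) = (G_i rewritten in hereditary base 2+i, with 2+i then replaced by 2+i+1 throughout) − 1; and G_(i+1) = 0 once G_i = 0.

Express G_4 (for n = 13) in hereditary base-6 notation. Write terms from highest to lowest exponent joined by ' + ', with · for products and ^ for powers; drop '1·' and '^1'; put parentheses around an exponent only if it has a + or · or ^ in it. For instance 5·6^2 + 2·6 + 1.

(0) 13|_2 = 2^(2 + 1) + 2^2 + 1 ↦ 3^(3 + 1) + 3^3 + 1|_3 = 109 ⇒ 108
(1) 108|_3 = 3^(3 + 1) + 3^3 ↦ 4^(4 + 1) + 4^4|_4 = 1280 ⇒ 1279
(2) 1279|_4 = 4^(4 + 1) + 3·4^3 + 3·4^2 + 3·4 + 3 ↦ 5^(5 + 1) + 3·5^3 + 3·5^2 + 3·5 + 3|_5 = 16093 ⇒ 16092
(3) 16092|_5 = 5^(5 + 1) + 3·5^3 + 3·5^2 + 3·5 + 2 ↦ 6^(6 + 1) + 3·6^3 + 3·6^2 + 3·6 + 2|_6 = 280712 ⇒ 280711
(4) 280711|_6 = 6^(6 + 1) + 3·6^3 + 3·6^2 + 3·6 + 1 ↦ 7^(7 + 1) + 3·7^3 + 3·7^2 + 3·7 + 1|_7 = 5765999 ⇒ 5765998

6^(6 + 1) + 3·6^3 + 3·6^2 + 3·6 + 1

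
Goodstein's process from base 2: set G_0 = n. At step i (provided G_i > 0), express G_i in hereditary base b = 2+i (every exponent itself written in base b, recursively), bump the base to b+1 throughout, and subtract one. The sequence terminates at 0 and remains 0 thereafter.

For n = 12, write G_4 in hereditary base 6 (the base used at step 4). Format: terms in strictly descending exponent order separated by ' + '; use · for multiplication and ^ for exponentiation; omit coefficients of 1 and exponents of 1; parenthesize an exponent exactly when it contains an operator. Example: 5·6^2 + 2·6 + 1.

i=0: 12 = 2^(2 + 1) + 2^2 (b=2); 2→3: 3^(3 + 1) + 3^3 = 108; 108−1 = 107
i=1: 107 = 3^(3 + 1) + 2·3^2 + 2·3 + 2 (b=3); 3→4: 4^(4 + 1) + 2·4^2 + 2·4 + 2 = 1066; 1066−1 = 1065
i=2: 1065 = 4^(4 + 1) + 2·4^2 + 2·4 + 1 (b=4); 4→5: 5^(5 + 1) + 2·5^2 + 2·5 + 1 = 15686; 15686−1 = 15685
i=3: 15685 = 5^(5 + 1) + 2·5^2 + 2·5 (b=5); 5→6: 6^(6 + 1) + 2·6^2 + 2·6 = 280020; 280020−1 = 280019
i=4: 280019 = 6^(6 + 1) + 2·6^2 + 6 + 5 (b=6); 6→7: 7^(7 + 1) + 2·7^2 + 7 + 5 = 5764911; 5764911−1 = 5764910

6^(6 + 1) + 2·6^2 + 6 + 5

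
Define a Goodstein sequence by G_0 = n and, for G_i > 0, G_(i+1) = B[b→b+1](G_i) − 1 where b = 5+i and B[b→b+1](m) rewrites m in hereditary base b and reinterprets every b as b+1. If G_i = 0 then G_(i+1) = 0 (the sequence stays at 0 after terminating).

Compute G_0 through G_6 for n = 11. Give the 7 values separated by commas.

[0] 11 ≡ 2·5 + 1 (base 5). Lift 6: 13. −1: 12.
[1] 12 ≡ 2·6 (base 6). Lift 7: 14. −1: 13.
[2] 13 ≡ 7 + 6 (base 7). Lift 8: 14. −1: 13.
[3] 13 ≡ 8 + 5 (base 8). Lift 9: 14. −1: 13.
[4] 13 ≡ 9 + 4 (base 9). Lift 10: 14. −1: 13.
[5] 13 ≡ 10 + 3 (base 10). Lift 11: 14. −1: 13.

11, 12, 13, 13, 13, 13, 13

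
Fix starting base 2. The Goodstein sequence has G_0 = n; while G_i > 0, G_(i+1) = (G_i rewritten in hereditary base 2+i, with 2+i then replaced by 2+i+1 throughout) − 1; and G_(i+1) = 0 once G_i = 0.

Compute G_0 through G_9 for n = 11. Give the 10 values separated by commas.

(0) 11|_2 = 2^(2 + 1) + 2 + 1 ↦ 3^(3 + 1) + 3 + 1|_3 = 85 ⇒ 84
(1) 84|_3 = 3^(3 + 1) + 3 ↦ 4^(4 + 1) + 4|_4 = 1028 ⇒ 1027
(2) 1027|_4 = 4^(4 + 1) + 3 ↦ 5^(5 + 1) + 3|_5 = 15628 ⇒ 15627
(3) 15627|_5 = 5^(5 + 1) + 2 ↦ 6^(6 + 1) + 2|_6 = 279938 ⇒ 279937
(4) 279937|_6 = 6^(6 + 1) + 1 ↦ 7^(7 + 1) + 1|_7 = 5764802 ⇒ 5764801
(5) 5764801|_7 = 7^(7 + 1) ↦ 8^(8 + 1)|_8 = 134217728 ⇒ 134217727
(6) 134217727|_8 = 7·8^8 + 7·8^7 + 7·8^6 + 7·8^5 + 7·8^4 + 7·8^3 + 7·8^2 + 7·8 + 7 ↦ 7·9^9 + 7·9^7 + 7·9^6 + 7·9^5 + 7·9^4 + 7·9^3 + 7·9^2 + 7·9 + 7|_9 = 2749609303 ⇒ 2749609302
(7) 2749609302|_9 = 7·9^9 + 7·9^7 + 7·9^6 + 7·9^5 + 7·9^4 + 7·9^3 + 7·9^2 + 7·9 + 6 ↦ 7·10^10 + 7·10^7 + 7·10^6 + 7·10^5 + 7·10^4 + 7·10^3 + 7·10^2 + 7·10 + 6|_10 = 70077777776 ⇒ 70077777775
(8) 70077777775|_10 = 7·10^10 + 7·10^7 + 7·10^6 + 7·10^5 + 7·10^4 + 7·10^3 + 7·10^2 + 7·10 + 5 ↦ 7·11^11 + 7·11^7 + 7·11^6 + 7·11^5 + 7·11^4 + 7·11^3 + 7·11^2 + 7·11 + 5|_11 = 1997331745491 ⇒ 1997331745490

11, 84, 1027, 15627, 279937, 5764801, 134217727, 2749609302, 70077777775, 1997331745490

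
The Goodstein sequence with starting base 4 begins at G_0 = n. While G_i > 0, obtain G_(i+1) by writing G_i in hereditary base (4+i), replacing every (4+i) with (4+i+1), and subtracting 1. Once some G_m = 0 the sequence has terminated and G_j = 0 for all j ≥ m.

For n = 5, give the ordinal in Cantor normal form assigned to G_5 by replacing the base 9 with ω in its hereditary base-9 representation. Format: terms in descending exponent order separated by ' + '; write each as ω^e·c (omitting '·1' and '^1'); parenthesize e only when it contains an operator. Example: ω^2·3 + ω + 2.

2

i=0: 5 = 4 + 1 (b=4); 4→5: 5 + 1 = 6; 6−1 = 5
i=1: 5 = 5 (b=5); 5→6: 6 = 6; 6−1 = 5
i=2: 5 = 5 (b=6); 6→7: 5 = 5; 5−1 = 4
i=3: 4 = 4 (b=7); 7→8: 4 = 4; 4−1 = 3
i=4: 3 = 3 (b=8); 8→9: 3 = 3; 3−1 = 2
i=5: 2 = 2 (b=9); 9→10: 2 = 2; 2−1 = 1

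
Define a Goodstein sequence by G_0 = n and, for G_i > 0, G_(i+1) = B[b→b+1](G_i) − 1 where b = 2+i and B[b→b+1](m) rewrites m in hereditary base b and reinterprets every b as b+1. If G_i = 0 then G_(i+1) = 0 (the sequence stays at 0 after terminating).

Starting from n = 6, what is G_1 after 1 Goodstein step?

6 —HB2→ 2^2 + 2 —bump→ 3^3 + 3 = 30 —(−1)→ 29
29 —HB3→ 3^3 + 2 —bump→ 4^4 + 2 = 258 —(−1)→ 257

29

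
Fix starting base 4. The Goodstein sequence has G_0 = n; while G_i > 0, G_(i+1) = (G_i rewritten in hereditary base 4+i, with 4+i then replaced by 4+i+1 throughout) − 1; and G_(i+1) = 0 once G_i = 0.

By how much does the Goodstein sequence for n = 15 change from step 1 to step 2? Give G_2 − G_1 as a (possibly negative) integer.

(0) 15|_4 = 3·4 + 3 ↦ 3·5 + 3|_5 = 18 ⇒ 17
(1) 17|_5 = 3·5 + 2 ↦ 3·6 + 2|_6 = 20 ⇒ 19

2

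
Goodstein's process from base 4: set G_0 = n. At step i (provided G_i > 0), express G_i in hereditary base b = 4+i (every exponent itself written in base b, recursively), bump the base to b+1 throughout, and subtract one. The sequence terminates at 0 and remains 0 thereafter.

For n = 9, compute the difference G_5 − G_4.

0

[0] 9 ≡ 2·4 + 1 (base 4). Lift 5: 11. −1: 10.
[1] 10 ≡ 2·5 (base 5). Lift 6: 12. −1: 11.
[2] 11 ≡ 6 + 5 (base 6). Lift 7: 12. −1: 11.
[3] 11 ≡ 7 + 4 (base 7). Lift 8: 12. −1: 11.
[4] 11 ≡ 8 + 3 (base 8). Lift 9: 12. −1: 11.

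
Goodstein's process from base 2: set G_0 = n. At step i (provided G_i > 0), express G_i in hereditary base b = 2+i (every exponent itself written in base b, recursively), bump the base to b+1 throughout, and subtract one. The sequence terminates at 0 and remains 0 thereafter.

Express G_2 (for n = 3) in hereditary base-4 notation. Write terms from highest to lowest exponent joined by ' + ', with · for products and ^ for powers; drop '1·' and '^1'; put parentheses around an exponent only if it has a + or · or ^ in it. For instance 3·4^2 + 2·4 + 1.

3

(0) 3|_2 = 2 + 1 ↦ 3 + 1|_3 = 4 ⇒ 3
(1) 3|_3 = 3 ↦ 4|_4 = 4 ⇒ 3
(2) 3|_4 = 3 ↦ 3|_5 = 3 ⇒ 2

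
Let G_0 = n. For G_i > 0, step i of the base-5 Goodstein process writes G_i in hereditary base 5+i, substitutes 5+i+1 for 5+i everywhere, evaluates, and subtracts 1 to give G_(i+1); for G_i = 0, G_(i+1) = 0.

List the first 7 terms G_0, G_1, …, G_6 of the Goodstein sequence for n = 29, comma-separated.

G_0=29  [base 5] 5^2 + 4  →[5↦6]→  6^2 + 4 = 40  −1 ⇒ G_1=39
G_1=39  [base 6] 6^2 + 3  →[6↦7]→  7^2 + 3 = 52  −1 ⇒ G_2=51
G_2=51  [base 7] 7^2 + 2  →[7↦8]→  8^2 + 2 = 66  −1 ⇒ G_3=65
G_3=65  [base 8] 8^2 + 1  →[8↦9]→  9^2 + 1 = 82  −1 ⇒ G_4=81
G_4=81  [base 9] 9^2  →[9↦10]→  10^2 = 100  −1 ⇒ G_5=99
G_5=99  [base 10] 9·10 + 9  →[10↦11]→  9·11 + 9 = 108  −1 ⇒ G_6=107

29, 39, 51, 65, 81, 99, 107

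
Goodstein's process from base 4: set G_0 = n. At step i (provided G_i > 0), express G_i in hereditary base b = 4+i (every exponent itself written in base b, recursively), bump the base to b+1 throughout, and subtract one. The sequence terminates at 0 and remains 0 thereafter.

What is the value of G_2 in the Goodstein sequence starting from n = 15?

19

step 0: 15 = 3·4 + 3; sub 5 for 4: 3·5 + 3; = 18; G_1 = 18−1 = 17
step 1: 17 = 3·5 + 2; sub 6 for 5: 3·6 + 2; = 20; G_2 = 20−1 = 19
step 2: 19 = 3·6 + 1; sub 7 for 6: 3·7 + 1; = 22; G_3 = 22−1 = 21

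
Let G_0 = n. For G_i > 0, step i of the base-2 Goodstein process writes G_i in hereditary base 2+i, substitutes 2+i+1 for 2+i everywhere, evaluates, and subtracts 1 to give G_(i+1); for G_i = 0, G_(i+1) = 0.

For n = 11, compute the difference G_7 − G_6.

2615391575

(0) 11|_2 = 2^(2 + 1) + 2 + 1 ↦ 3^(3 + 1) + 3 + 1|_3 = 85 ⇒ 84
(1) 84|_3 = 3^(3 + 1) + 3 ↦ 4^(4 + 1) + 4|_4 = 1028 ⇒ 1027
(2) 1027|_4 = 4^(4 + 1) + 3 ↦ 5^(5 + 1) + 3|_5 = 15628 ⇒ 15627
(3) 15627|_5 = 5^(5 + 1) + 2 ↦ 6^(6 + 1) + 2|_6 = 279938 ⇒ 279937
(4) 279937|_6 = 6^(6 + 1) + 1 ↦ 7^(7 + 1) + 1|_7 = 5764802 ⇒ 5764801
(5) 5764801|_7 = 7^(7 + 1) ↦ 8^(8 + 1)|_8 = 134217728 ⇒ 134217727
(6) 134217727|_8 = 7·8^8 + 7·8^7 + 7·8^6 + 7·8^5 + 7·8^4 + 7·8^3 + 7·8^2 + 7·8 + 7 ↦ 7·9^9 + 7·9^7 + 7·9^6 + 7·9^5 + 7·9^4 + 7·9^3 + 7·9^2 + 7·9 + 7|_9 = 2749609303 ⇒ 2749609302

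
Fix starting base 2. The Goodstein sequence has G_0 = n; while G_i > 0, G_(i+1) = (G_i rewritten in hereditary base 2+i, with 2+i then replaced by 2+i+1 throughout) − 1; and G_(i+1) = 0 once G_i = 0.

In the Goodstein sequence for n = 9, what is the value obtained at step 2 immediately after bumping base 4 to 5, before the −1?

(0) 9|_2 = 2^(2 + 1) + 1 ↦ 3^(3 + 1) + 1|_3 = 82 ⇒ 81
(1) 81|_3 = 3^(3 + 1) ↦ 4^(4 + 1)|_4 = 1024 ⇒ 1023

9843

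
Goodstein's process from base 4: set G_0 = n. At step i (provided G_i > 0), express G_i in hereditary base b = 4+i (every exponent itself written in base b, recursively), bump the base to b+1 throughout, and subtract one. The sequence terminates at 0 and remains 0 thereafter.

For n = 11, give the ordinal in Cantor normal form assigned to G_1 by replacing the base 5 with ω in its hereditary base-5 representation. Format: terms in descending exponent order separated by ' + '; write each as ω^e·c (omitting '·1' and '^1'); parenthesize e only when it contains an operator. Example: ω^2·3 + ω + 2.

step 0: 11 = 2·4 + 3; sub 5 for 4: 2·5 + 3; = 13; G_1 = 13−1 = 12
step 1: 12 = 2·5 + 2; sub 6 for 5: 2·6 + 2; = 14; G_2 = 14−1 = 13

ω·2 + 2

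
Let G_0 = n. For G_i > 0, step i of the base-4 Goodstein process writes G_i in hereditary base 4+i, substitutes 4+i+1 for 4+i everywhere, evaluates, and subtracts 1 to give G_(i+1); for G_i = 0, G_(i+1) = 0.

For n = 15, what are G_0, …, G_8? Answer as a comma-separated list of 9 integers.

15, 17, 19, 21, 23, 24, 25, 26, 27

15 —HB4→ 3·4 + 3 —bump→ 3·5 + 3 = 18 —(−1)→ 17
17 —HB5→ 3·5 + 2 —bump→ 3·6 + 2 = 20 —(−1)→ 19
19 —HB6→ 3·6 + 1 —bump→ 3·7 + 1 = 22 —(−1)→ 21
21 —HB7→ 3·7 —bump→ 3·8 = 24 —(−1)→ 23
23 —HB8→ 2·8 + 7 —bump→ 2·9 + 7 = 25 —(−1)→ 24
24 —HB9→ 2·9 + 6 —bump→ 2·10 + 6 = 26 —(−1)→ 25
25 —HB10→ 2·10 + 5 —bump→ 2·11 + 5 = 27 —(−1)→ 26
26 —HB11→ 2·11 + 4 —bump→ 2·12 + 4 = 28 —(−1)→ 27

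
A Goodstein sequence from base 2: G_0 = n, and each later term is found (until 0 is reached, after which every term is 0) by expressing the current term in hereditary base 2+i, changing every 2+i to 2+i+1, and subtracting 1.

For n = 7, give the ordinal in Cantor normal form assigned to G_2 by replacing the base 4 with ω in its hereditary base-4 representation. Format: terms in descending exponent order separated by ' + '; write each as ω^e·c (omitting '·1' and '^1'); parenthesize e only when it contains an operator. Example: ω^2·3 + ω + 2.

ω^ω + 3

base 2: 7 = 2^2 + 2 + 1; at 3: 3^3 + 3 + 1 = 31; next = 30
base 3: 30 = 3^3 + 3; at 4: 4^4 + 4 = 260; next = 259
base 4: 259 = 4^4 + 3; at 5: 5^5 + 3 = 3128; next = 3127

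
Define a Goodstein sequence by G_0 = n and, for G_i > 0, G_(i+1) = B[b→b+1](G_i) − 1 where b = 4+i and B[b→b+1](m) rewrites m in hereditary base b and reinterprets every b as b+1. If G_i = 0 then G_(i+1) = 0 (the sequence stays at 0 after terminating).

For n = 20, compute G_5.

81

step 0: 20 = 4^2 + 4; sub 5 for 4: 5^2 + 5; = 30; G_1 = 30−1 = 29
step 1: 29 = 5^2 + 4; sub 6 for 5: 6^2 + 4; = 40; G_2 = 40−1 = 39
step 2: 39 = 6^2 + 3; sub 7 for 6: 7^2 + 3; = 52; G_3 = 52−1 = 51
step 3: 51 = 7^2 + 2; sub 8 for 7: 8^2 + 2; = 66; G_4 = 66−1 = 65
step 4: 65 = 8^2 + 1; sub 9 for 8: 9^2 + 1; = 82; G_5 = 82−1 = 81
step 5: 81 = 9^2; sub 10 for 9: 10^2; = 100; G_6 = 100−1 = 99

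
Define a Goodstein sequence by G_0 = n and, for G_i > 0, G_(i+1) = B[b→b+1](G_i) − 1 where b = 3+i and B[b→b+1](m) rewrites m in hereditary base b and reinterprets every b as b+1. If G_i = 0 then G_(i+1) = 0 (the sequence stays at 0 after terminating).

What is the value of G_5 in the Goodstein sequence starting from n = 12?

63

G_0=12  [base 3] 3^2 + 3  →[3↦4]→  4^2 + 4 = 20  −1 ⇒ G_1=19
G_1=19  [base 4] 4^2 + 3  →[4↦5]→  5^2 + 3 = 28  −1 ⇒ G_2=27
G_2=27  [base 5] 5^2 + 2  →[5↦6]→  6^2 + 2 = 38  −1 ⇒ G_3=37
G_3=37  [base 6] 6^2 + 1  →[6↦7]→  7^2 + 1 = 50  −1 ⇒ G_4=49
G_4=49  [base 7] 7^2  →[7↦8]→  8^2 = 64  −1 ⇒ G_5=63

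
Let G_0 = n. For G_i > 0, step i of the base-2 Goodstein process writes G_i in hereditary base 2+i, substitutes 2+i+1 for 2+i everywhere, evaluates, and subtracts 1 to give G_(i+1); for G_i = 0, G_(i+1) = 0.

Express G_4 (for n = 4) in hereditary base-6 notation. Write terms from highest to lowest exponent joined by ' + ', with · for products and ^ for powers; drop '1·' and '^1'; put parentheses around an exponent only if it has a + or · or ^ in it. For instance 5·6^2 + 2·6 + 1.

2·6^2 + 6 + 5

step 0: 4 = 2^2; sub 3 for 2: 3^3; = 27; G_1 = 27−1 = 26
step 1: 26 = 2·3^2 + 2·3 + 2; sub 4 for 3: 2·4^2 + 2·4 + 2; = 42; G_2 = 42−1 = 41
step 2: 41 = 2·4^2 + 2·4 + 1; sub 5 for 4: 2·5^2 + 2·5 + 1; = 61; G_3 = 61−1 = 60
step 3: 60 = 2·5^2 + 2·5; sub 6 for 5: 2·6^2 + 2·6; = 84; G_4 = 84−1 = 83
step 4: 83 = 2·6^2 + 6 + 5; sub 7 for 6: 2·7^2 + 7 + 5; = 110; G_5 = 110−1 = 109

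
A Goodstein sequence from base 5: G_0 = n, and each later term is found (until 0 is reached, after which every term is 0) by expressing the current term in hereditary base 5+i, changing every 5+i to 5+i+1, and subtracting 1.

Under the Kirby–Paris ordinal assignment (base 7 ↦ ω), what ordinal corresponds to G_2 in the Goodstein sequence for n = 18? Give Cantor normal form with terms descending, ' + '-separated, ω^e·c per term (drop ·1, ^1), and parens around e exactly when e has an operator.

ω·3 + 1

i=0: 18 = 3·5 + 3 (b=5); 5→6: 3·6 + 3 = 21; 21−1 = 20
i=1: 20 = 3·6 + 2 (b=6); 6→7: 3·7 + 2 = 23; 23−1 = 22
i=2: 22 = 3·7 + 1 (b=7); 7→8: 3·8 + 1 = 25; 25−1 = 24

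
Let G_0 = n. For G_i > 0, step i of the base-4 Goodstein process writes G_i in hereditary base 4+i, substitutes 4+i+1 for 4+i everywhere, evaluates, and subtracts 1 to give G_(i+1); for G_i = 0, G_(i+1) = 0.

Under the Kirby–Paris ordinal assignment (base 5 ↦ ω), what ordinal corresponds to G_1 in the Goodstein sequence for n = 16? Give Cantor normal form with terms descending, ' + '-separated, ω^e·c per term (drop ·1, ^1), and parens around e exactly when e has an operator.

ω·4 + 4

16 —HB4→ 4^2 —bump→ 5^2 = 25 —(−1)→ 24
24 —HB5→ 4·5 + 4 —bump→ 4·6 + 4 = 28 —(−1)→ 27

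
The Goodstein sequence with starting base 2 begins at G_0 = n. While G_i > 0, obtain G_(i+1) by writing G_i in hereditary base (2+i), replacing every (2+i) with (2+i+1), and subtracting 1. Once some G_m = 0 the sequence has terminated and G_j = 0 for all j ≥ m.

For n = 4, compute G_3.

60

[0] 4 ≡ 2^2 (base 2). Lift 3: 27. −1: 26.
[1] 26 ≡ 2·3^2 + 2·3 + 2 (base 3). Lift 4: 42. −1: 41.
[2] 41 ≡ 2·4^2 + 2·4 + 1 (base 4). Lift 5: 61. −1: 60.
[3] 60 ≡ 2·5^2 + 2·5 (base 5). Lift 6: 84. −1: 83.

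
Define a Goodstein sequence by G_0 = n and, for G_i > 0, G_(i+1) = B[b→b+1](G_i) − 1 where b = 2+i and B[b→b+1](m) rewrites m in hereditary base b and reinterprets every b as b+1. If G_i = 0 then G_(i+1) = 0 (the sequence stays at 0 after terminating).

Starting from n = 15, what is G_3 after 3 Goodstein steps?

[0] 15 ≡ 2^(2 + 1) + 2^2 + 2 + 1 (base 2). Lift 3: 112. −1: 111.
[1] 111 ≡ 3^(3 + 1) + 3^3 + 3 (base 3). Lift 4: 1284. −1: 1283.
[2] 1283 ≡ 4^(4 + 1) + 4^4 + 3 (base 4). Lift 5: 18753. −1: 18752.
[3] 18752 ≡ 5^(5 + 1) + 5^5 + 2 (base 5). Lift 6: 326594. −1: 326593.

18752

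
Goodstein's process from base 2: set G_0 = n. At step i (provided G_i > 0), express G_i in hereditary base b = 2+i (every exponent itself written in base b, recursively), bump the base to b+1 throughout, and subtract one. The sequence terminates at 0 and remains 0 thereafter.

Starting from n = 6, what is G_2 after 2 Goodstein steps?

(0) 6|_2 = 2^2 + 2 ↦ 3^3 + 3|_3 = 30 ⇒ 29
(1) 29|_3 = 3^3 + 2 ↦ 4^4 + 2|_4 = 258 ⇒ 257

257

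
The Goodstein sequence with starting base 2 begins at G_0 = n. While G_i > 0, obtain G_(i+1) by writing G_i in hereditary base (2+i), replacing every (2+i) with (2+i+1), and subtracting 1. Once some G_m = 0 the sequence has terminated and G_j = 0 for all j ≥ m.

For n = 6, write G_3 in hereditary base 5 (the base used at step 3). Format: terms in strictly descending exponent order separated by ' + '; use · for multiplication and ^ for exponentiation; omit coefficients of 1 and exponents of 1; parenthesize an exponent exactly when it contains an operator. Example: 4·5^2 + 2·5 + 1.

(0) 6|_2 = 2^2 + 2 ↦ 3^3 + 3|_3 = 30 ⇒ 29
(1) 29|_3 = 3^3 + 2 ↦ 4^4 + 2|_4 = 258 ⇒ 257
(2) 257|_4 = 4^4 + 1 ↦ 5^5 + 1|_5 = 3126 ⇒ 3125

5^5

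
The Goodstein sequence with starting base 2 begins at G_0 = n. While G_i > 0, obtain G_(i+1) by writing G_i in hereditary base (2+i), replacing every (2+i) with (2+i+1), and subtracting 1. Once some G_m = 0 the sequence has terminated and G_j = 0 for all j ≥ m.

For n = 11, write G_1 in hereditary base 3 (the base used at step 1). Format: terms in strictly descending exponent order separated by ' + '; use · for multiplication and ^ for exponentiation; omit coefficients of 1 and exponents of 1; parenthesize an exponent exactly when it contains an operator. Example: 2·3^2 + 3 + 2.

11 —HB2→ 2^(2 + 1) + 2 + 1 —bump→ 3^(3 + 1) + 3 + 1 = 85 —(−1)→ 84
84 —HB3→ 3^(3 + 1) + 3 —bump→ 4^(4 + 1) + 4 = 1028 —(−1)→ 1027

3^(3 + 1) + 3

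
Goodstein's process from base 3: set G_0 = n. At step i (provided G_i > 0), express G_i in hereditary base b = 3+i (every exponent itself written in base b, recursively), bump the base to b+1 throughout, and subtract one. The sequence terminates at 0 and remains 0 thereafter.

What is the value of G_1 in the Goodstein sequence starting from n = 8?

9

8 —HB3→ 2·3 + 2 —bump→ 2·4 + 2 = 10 —(−1)→ 9
9 —HB4→ 2·4 + 1 —bump→ 2·5 + 1 = 11 —(−1)→ 10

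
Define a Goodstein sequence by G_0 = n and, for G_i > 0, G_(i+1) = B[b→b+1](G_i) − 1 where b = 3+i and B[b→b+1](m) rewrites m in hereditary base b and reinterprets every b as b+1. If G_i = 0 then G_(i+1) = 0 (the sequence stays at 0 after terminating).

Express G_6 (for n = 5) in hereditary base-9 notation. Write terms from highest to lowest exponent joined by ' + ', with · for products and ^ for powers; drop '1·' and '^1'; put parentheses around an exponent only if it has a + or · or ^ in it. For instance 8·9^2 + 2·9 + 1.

2

G_0=5  [base 3] 3 + 2  →[3↦4]→  4 + 2 = 6  −1 ⇒ G_1=5
G_1=5  [base 4] 4 + 1  →[4↦5]→  5 + 1 = 6  −1 ⇒ G_2=5
G_2=5  [base 5] 5  →[5↦6]→  6 = 6  −1 ⇒ G_3=5
G_3=5  [base 6] 5  →[6↦7]→  5 = 5  −1 ⇒ G_4=4
G_4=4  [base 7] 4  →[7↦8]→  4 = 4  −1 ⇒ G_5=3
G_5=3  [base 8] 3  →[8↦9]→  3 = 3  −1 ⇒ G_6=2
G_6=2  [base 9] 2  →[9↦10]→  2 = 2  −1 ⇒ G_7=1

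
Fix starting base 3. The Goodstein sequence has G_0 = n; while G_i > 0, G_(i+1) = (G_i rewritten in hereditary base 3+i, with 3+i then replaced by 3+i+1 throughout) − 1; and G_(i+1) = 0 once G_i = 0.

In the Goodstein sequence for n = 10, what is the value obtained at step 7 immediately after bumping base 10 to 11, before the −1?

(0) 10|_3 = 3^2 + 1 ↦ 4^2 + 1|_4 = 17 ⇒ 16
(1) 16|_4 = 4^2 ↦ 5^2|_5 = 25 ⇒ 24
(2) 24|_5 = 4·5 + 4 ↦ 4·6 + 4|_6 = 28 ⇒ 27
(3) 27|_6 = 4·6 + 3 ↦ 4·7 + 3|_7 = 31 ⇒ 30
(4) 30|_7 = 4·7 + 2 ↦ 4·8 + 2|_8 = 34 ⇒ 33
(5) 33|_8 = 4·8 + 1 ↦ 4·9 + 1|_9 = 37 ⇒ 36
(6) 36|_9 = 4·9 ↦ 4·10|_10 = 40 ⇒ 39
(7) 39|_10 = 3·10 + 9 ↦ 3·11 + 9|_11 = 42 ⇒ 41

42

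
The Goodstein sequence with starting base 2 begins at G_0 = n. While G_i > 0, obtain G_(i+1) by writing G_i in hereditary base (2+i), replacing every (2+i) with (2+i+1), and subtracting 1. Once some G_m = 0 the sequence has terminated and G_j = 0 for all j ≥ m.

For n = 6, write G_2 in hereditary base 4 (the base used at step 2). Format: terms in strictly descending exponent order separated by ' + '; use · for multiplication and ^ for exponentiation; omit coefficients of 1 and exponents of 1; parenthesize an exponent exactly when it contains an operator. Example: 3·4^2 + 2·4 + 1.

4^4 + 1

(0) 6|_2 = 2^2 + 2 ↦ 3^3 + 3|_3 = 30 ⇒ 29
(1) 29|_3 = 3^3 + 2 ↦ 4^4 + 2|_4 = 258 ⇒ 257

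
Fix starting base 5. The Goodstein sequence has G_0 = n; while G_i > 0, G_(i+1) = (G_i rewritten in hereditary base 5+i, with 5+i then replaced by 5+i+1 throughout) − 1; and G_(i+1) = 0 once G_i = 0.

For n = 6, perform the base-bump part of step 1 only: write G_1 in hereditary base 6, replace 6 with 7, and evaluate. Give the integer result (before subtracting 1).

7

base 5: 6 = 5 + 1; at 6: 6 + 1 = 7; next = 6
base 6: 6 = 6; at 7: 7 = 7; next = 6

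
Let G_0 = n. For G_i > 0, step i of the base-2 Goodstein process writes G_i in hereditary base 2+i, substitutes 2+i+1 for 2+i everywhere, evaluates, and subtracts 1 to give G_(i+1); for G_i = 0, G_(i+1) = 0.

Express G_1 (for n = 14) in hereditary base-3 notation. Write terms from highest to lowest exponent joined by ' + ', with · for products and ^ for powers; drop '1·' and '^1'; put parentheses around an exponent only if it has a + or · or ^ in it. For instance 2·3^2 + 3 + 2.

3^(3 + 1) + 3^3 + 2

G_0=14  [base 2] 2^(2 + 1) + 2^2 + 2  →[2↦3]→  3^(3 + 1) + 3^3 + 3 = 111  −1 ⇒ G_1=110
G_1=110  [base 3] 3^(3 + 1) + 3^3 + 2  →[3↦4]→  4^(4 + 1) + 4^4 + 2 = 1282  −1 ⇒ G_2=1281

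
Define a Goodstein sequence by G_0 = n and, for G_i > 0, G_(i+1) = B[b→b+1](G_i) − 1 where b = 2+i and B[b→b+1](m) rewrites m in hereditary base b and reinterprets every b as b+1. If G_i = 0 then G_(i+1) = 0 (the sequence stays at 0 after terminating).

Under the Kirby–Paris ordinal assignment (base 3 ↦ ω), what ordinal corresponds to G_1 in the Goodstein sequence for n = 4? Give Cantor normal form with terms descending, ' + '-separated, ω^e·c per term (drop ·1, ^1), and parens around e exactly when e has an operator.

ω^2·2 + ω·2 + 2

G_0=4  [base 2] 2^2  →[2↦3]→  3^3 = 27  −1 ⇒ G_1=26
G_1=26  [base 3] 2·3^2 + 2·3 + 2  →[3↦4]→  2·4^2 + 2·4 + 2 = 42  −1 ⇒ G_2=41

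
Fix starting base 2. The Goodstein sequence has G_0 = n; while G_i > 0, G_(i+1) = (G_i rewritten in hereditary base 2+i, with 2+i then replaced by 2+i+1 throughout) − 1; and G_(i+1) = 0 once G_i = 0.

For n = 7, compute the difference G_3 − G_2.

step 0: 7 = 2^2 + 2 + 1; sub 3 for 2: 3^3 + 3 + 1; = 31; G_1 = 31−1 = 30
step 1: 30 = 3^3 + 3; sub 4 for 3: 4^4 + 4; = 260; G_2 = 260−1 = 259
step 2: 259 = 4^4 + 3; sub 5 for 4: 5^5 + 3; = 3128; G_3 = 3128−1 = 3127

2868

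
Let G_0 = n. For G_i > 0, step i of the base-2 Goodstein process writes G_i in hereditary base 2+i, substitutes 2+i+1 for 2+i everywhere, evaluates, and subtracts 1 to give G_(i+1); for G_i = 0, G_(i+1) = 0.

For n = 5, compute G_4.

i=0: 5 = 2^2 + 1 (b=2); 2→3: 3^3 + 1 = 28; 28−1 = 27
i=1: 27 = 3^3 (b=3); 3→4: 4^4 = 256; 256−1 = 255
i=2: 255 = 3·4^3 + 3·4^2 + 3·4 + 3 (b=4); 4→5: 3·5^3 + 3·5^2 + 3·5 + 3 = 468; 468−1 = 467
i=3: 467 = 3·5^3 + 3·5^2 + 3·5 + 2 (b=5); 5→6: 3·6^3 + 3·6^2 + 3·6 + 2 = 776; 776−1 = 775

775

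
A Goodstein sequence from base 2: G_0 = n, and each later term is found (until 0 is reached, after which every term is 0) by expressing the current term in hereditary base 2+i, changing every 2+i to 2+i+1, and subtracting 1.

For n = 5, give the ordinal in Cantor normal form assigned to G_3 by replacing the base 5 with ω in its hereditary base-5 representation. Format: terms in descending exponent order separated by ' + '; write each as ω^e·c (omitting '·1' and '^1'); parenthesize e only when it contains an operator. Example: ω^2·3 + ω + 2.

ω^3·3 + ω^2·3 + ω·3 + 2

G_0 = 5. HB_2(5) = 2^2 + 1. Bump = 28. G_1 = 27.
G_1 = 27. HB_3(27) = 3^3. Bump = 256. G_2 = 255.
G_2 = 255. HB_4(255) = 3·4^3 + 3·4^2 + 3·4 + 3. Bump = 468. G_3 = 467.
G_3 = 467. HB_5(467) = 3·5^3 + 3·5^2 + 3·5 + 2. Bump = 776. G_4 = 775.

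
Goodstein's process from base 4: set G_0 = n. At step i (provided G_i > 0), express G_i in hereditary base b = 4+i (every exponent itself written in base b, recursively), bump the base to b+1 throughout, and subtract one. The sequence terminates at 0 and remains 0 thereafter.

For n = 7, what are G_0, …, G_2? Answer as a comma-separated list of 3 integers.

step 0: 7 = 4 + 3; sub 5 for 4: 5 + 3; = 8; G_1 = 8−1 = 7
step 1: 7 = 5 + 2; sub 6 for 5: 6 + 2; = 8; G_2 = 8−1 = 7

7, 7, 7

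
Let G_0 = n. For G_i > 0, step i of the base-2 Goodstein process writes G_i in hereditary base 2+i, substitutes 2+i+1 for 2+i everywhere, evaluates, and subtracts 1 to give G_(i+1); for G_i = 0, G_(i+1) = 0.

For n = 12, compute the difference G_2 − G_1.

958

step 0: 12 = 2^(2 + 1) + 2^2; sub 3 for 2: 3^(3 + 1) + 3^3; = 108; G_1 = 108−1 = 107
step 1: 107 = 3^(3 + 1) + 2·3^2 + 2·3 + 2; sub 4 for 3: 4^(4 + 1) + 2·4^2 + 2·4 + 2; = 1066; G_2 = 1066−1 = 1065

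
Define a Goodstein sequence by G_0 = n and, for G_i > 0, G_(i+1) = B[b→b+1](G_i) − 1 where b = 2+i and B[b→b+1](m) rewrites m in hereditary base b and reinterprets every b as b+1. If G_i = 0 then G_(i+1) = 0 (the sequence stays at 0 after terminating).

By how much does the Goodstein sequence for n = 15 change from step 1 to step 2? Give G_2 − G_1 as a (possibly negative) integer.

1172

G_0=15  [base 2] 2^(2 + 1) + 2^2 + 2 + 1  →[2↦3]→  3^(3 + 1) + 3^3 + 3 + 1 = 112  −1 ⇒ G_1=111
G_1=111  [base 3] 3^(3 + 1) + 3^3 + 3  →[3↦4]→  4^(4 + 1) + 4^4 + 4 = 1284  −1 ⇒ G_2=1283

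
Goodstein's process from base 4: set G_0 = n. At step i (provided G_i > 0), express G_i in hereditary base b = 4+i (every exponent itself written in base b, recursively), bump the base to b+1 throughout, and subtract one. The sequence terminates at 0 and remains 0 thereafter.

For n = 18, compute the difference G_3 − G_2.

i=0: 18 = 4^2 + 2 (b=4); 4→5: 5^2 + 2 = 27; 27−1 = 26
i=1: 26 = 5^2 + 1 (b=5); 5→6: 6^2 + 1 = 37; 37−1 = 36
i=2: 36 = 6^2 (b=6); 6→7: 7^2 = 49; 49−1 = 48

12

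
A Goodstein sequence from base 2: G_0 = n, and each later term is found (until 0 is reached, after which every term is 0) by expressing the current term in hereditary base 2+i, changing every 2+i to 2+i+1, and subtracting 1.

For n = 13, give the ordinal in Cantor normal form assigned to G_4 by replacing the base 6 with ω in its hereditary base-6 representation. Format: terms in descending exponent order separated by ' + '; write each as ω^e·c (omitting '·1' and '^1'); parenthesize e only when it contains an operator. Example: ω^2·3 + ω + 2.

G_0=13  [base 2] 2^(2 + 1) + 2^2 + 1  →[2↦3]→  3^(3 + 1) + 3^3 + 1 = 109  −1 ⇒ G_1=108
G_1=108  [base 3] 3^(3 + 1) + 3^3  →[3↦4]→  4^(4 + 1) + 4^4 = 1280  −1 ⇒ G_2=1279
G_2=1279  [base 4] 4^(4 + 1) + 3·4^3 + 3·4^2 + 3·4 + 3  →[4↦5]→  5^(5 + 1) + 3·5^3 + 3·5^2 + 3·5 + 3 = 16093  −1 ⇒ G_3=16092
G_3=16092  [base 5] 5^(5 + 1) + 3·5^3 + 3·5^2 + 3·5 + 2  →[5↦6]→  6^(6 + 1) + 3·6^3 + 3·6^2 + 3·6 + 2 = 280712  −1 ⇒ G_4=280711
G_4=280711  [base 6] 6^(6 + 1) + 3·6^3 + 3·6^2 + 3·6 + 1  →[6↦7]→  7^(7 + 1) + 3·7^3 + 3·7^2 + 3·7 + 1 = 5765999  −1 ⇒ G_5=5765998

ω^(ω + 1) + ω^3·3 + ω^2·3 + ω·3 + 1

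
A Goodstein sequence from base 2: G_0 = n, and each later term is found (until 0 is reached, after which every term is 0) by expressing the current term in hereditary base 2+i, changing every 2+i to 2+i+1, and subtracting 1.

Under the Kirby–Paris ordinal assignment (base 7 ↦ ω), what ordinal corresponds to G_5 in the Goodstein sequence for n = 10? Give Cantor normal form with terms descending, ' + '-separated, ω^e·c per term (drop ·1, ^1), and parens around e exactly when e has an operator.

G_0 = 10. HB_2(10) = 2^(2 + 1) + 2. Bump = 84. G_1 = 83.
G_1 = 83. HB_3(83) = 3^(3 + 1) + 2. Bump = 1026. G_2 = 1025.
G_2 = 1025. HB_4(1025) = 4^(4 + 1) + 1. Bump = 15626. G_3 = 15625.
G_3 = 15625. HB_5(15625) = 5^(5 + 1). Bump = 279936. G_4 = 279935.
G_4 = 279935. HB_6(279935) = 5·6^6 + 5·6^5 + 5·6^4 + 5·6^3 + 5·6^2 + 5·6 + 5. Bump = 4215755. G_5 = 4215754.
G_5 = 4215754. HB_7(4215754) = 5·7^7 + 5·7^5 + 5·7^4 + 5·7^3 + 5·7^2 + 5·7 + 4. Bump = 84073324. G_6 = 84073323.

ω^ω·5 + ω^5·5 + ω^4·5 + ω^3·5 + ω^2·5 + ω·5 + 4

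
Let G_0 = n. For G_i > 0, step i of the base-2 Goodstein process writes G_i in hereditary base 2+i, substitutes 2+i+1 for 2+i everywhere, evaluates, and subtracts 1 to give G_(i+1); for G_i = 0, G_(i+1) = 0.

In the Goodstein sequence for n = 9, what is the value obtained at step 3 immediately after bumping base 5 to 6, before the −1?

base 2: 9 = 2^(2 + 1) + 1; at 3: 3^(3 + 1) + 1 = 82; next = 81
base 3: 81 = 3^(3 + 1); at 4: 4^(4 + 1) = 1024; next = 1023
base 4: 1023 = 3·4^4 + 3·4^3 + 3·4^2 + 3·4 + 3; at 5: 3·5^5 + 3·5^3 + 3·5^2 + 3·5 + 3 = 9843; next = 9842
base 5: 9842 = 3·5^5 + 3·5^3 + 3·5^2 + 3·5 + 2; at 6: 3·6^6 + 3·6^3 + 3·6^2 + 3·6 + 2 = 140744; next = 140743

140744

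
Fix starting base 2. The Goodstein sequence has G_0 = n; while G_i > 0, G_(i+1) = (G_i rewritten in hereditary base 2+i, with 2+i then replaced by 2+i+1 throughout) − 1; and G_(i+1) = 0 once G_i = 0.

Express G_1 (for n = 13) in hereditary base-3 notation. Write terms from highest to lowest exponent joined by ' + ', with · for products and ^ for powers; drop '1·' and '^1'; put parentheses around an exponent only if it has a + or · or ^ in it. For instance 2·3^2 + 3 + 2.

3^(3 + 1) + 3^3

i=0: 13 = 2^(2 + 1) + 2^2 + 1 (b=2); 2→3: 3^(3 + 1) + 3^3 + 1 = 109; 109−1 = 108
i=1: 108 = 3^(3 + 1) + 3^3 (b=3); 3→4: 4^(4 + 1) + 4^4 = 1280; 1280−1 = 1279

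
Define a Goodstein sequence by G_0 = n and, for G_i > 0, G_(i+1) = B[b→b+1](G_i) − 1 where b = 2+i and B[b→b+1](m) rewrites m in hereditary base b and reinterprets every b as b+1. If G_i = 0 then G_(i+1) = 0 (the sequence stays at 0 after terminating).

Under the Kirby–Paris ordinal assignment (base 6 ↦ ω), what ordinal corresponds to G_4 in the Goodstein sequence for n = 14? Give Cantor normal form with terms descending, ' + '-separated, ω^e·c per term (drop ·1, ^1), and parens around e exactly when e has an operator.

ω^(ω + 1) + ω^5·5 + ω^4·5 + ω^3·5 + ω^2·5 + ω·5 + 5

(0) 14|_2 = 2^(2 + 1) + 2^2 + 2 ↦ 3^(3 + 1) + 3^3 + 3|_3 = 111 ⇒ 110
(1) 110|_3 = 3^(3 + 1) + 3^3 + 2 ↦ 4^(4 + 1) + 4^4 + 2|_4 = 1282 ⇒ 1281
(2) 1281|_4 = 4^(4 + 1) + 4^4 + 1 ↦ 5^(5 + 1) + 5^5 + 1|_5 = 18751 ⇒ 18750
(3) 18750|_5 = 5^(5 + 1) + 5^5 ↦ 6^(6 + 1) + 6^6|_6 = 326592 ⇒ 326591
(4) 326591|_6 = 6^(6 + 1) + 5·6^5 + 5·6^4 + 5·6^3 + 5·6^2 + 5·6 + 5 ↦ 7^(7 + 1) + 5·7^5 + 5·7^4 + 5·7^3 + 5·7^2 + 5·7 + 5|_7 = 5862841 ⇒ 5862840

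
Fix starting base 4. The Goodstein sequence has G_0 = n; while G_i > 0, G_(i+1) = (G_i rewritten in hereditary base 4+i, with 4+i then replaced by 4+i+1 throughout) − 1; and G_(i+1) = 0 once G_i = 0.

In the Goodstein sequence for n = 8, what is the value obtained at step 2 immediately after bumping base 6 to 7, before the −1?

(0) 8|_4 = 2·4 ↦ 2·5|_5 = 10 ⇒ 9
(1) 9|_5 = 5 + 4 ↦ 6 + 4|_6 = 10 ⇒ 9
(2) 9|_6 = 6 + 3 ↦ 7 + 3|_7 = 10 ⇒ 9

10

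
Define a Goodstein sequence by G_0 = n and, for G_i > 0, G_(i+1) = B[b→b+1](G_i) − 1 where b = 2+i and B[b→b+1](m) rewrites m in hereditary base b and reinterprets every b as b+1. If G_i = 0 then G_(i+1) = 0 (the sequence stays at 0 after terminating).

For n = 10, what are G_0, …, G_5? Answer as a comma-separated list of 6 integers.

10, 83, 1025, 15625, 279935, 4215754

(0) 10|_2 = 2^(2 + 1) + 2 ↦ 3^(3 + 1) + 3|_3 = 84 ⇒ 83
(1) 83|_3 = 3^(3 + 1) + 2 ↦ 4^(4 + 1) + 2|_4 = 1026 ⇒ 1025
(2) 1025|_4 = 4^(4 + 1) + 1 ↦ 5^(5 + 1) + 1|_5 = 15626 ⇒ 15625
(3) 15625|_5 = 5^(5 + 1) ↦ 6^(6 + 1)|_6 = 279936 ⇒ 279935
(4) 279935|_6 = 5·6^6 + 5·6^5 + 5·6^4 + 5·6^3 + 5·6^2 + 5·6 + 5 ↦ 5·7^7 + 5·7^5 + 5·7^4 + 5·7^3 + 5·7^2 + 5·7 + 5|_7 = 4215755 ⇒ 4215754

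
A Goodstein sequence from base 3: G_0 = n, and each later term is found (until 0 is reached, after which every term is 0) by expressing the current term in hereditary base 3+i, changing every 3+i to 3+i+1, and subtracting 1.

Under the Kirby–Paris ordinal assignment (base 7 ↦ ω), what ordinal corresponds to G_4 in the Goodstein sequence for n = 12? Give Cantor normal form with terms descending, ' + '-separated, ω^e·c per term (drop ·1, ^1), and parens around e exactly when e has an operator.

ω^2

G_0 = 12. HB_3(12) = 3^2 + 3. Bump = 20. G_1 = 19.
G_1 = 19. HB_4(19) = 4^2 + 3. Bump = 28. G_2 = 27.
G_2 = 27. HB_5(27) = 5^2 + 2. Bump = 38. G_3 = 37.
G_3 = 37. HB_6(37) = 6^2 + 1. Bump = 50. G_4 = 49.
G_4 = 49. HB_7(49) = 7^2. Bump = 64. G_5 = 63.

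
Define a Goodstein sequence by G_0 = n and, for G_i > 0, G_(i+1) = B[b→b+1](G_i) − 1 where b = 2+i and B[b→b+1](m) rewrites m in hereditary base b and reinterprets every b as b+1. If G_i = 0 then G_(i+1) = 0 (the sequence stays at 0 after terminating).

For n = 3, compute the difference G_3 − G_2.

3 —HB2→ 2 + 1 —bump→ 3 + 1 = 4 —(−1)→ 3
3 —HB3→ 3 —bump→ 4 = 4 —(−1)→ 3
3 —HB4→ 3 —bump→ 3 = 3 —(−1)→ 2

-1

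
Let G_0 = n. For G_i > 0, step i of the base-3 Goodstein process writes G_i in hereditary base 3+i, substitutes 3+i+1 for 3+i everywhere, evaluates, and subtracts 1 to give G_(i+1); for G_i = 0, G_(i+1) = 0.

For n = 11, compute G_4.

39

(0) 11|_3 = 3^2 + 2 ↦ 4^2 + 2|_4 = 18 ⇒ 17
(1) 17|_4 = 4^2 + 1 ↦ 5^2 + 1|_5 = 26 ⇒ 25
(2) 25|_5 = 5^2 ↦ 6^2|_6 = 36 ⇒ 35
(3) 35|_6 = 5·6 + 5 ↦ 5·7 + 5|_7 = 40 ⇒ 39
(4) 39|_7 = 5·7 + 4 ↦ 5·8 + 4|_8 = 44 ⇒ 43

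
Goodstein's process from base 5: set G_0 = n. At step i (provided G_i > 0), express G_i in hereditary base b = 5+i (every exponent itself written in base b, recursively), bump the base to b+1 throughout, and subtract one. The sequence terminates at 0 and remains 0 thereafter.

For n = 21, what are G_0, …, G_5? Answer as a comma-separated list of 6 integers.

21, 24, 27, 29, 31, 33

step 0: 21 = 4·5 + 1; sub 6 for 5: 4·6 + 1; = 25; G_1 = 25−1 = 24
step 1: 24 = 4·6; sub 7 for 6: 4·7; = 28; G_2 = 28−1 = 27
step 2: 27 = 3·7 + 6; sub 8 for 7: 3·8 + 6; = 30; G_3 = 30−1 = 29
step 3: 29 = 3·8 + 5; sub 9 for 8: 3·9 + 5; = 32; G_4 = 32−1 = 31
step 4: 31 = 3·9 + 4; sub 10 for 9: 3·10 + 4; = 34; G_5 = 34−1 = 33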